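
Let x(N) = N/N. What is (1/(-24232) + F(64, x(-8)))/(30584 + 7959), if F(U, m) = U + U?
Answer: 3101695/933973976 ≈ 0.0033210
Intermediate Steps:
x(N) = 1
F(U, m) = 2*U
(1/(-24232) + F(64, x(-8)))/(30584 + 7959) = (1/(-24232) + 2*64)/(30584 + 7959) = (-1/24232 + 128)/38543 = (3101695/24232)*(1/38543) = 3101695/933973976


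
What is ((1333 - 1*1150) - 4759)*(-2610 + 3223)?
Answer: -2805088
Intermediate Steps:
((1333 - 1*1150) - 4759)*(-2610 + 3223) = ((1333 - 1150) - 4759)*613 = (183 - 4759)*613 = -4576*613 = -2805088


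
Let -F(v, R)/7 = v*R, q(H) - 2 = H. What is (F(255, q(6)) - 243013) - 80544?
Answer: -337837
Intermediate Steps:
q(H) = 2 + H
F(v, R) = -7*R*v (F(v, R) = -7*v*R = -7*R*v)
(F(255, q(6)) - 243013) - 80544 = (-7*(2 + 6)*255 - 243013) - 80544 = (-7*8*255 - 243013) - 80544 = (-14280 - 243013) - 80544 = -257293 - 80544 = -337837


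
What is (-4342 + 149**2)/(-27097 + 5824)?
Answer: -5953/7091 ≈ -0.83951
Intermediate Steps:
(-4342 + 149**2)/(-27097 + 5824) = (-4342 + 22201)/(-21273) = 17859*(-1/21273) = -5953/7091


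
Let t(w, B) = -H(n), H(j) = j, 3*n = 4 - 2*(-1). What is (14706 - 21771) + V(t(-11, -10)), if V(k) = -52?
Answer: -7117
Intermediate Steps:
n = 2 (n = (4 - 2*(-1))/3 = (4 + 2)/3 = (1/3)*6 = 2)
t(w, B) = -2 (t(w, B) = -1*2 = -2)
(14706 - 21771) + V(t(-11, -10)) = (14706 - 21771) - 52 = -7065 - 52 = -7117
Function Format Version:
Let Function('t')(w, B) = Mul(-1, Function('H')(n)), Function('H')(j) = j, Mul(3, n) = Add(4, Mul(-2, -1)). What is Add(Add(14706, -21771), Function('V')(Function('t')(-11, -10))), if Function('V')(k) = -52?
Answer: -7117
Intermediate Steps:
n = 2 (n = Mul(Rational(1, 3), Add(4, Mul(-2, -1))) = Mul(Rational(1, 3), Add(4, 2)) = Mul(Rational(1, 3), 6) = 2)
Function('t')(w, B) = -2 (Function('t')(w, B) = Mul(-1, 2) = -2)
Add(Add(14706, -21771), Function('V')(Function('t')(-11, -10))) = Add(Add(14706, -21771), -52) = Add(-7065, -52) = -7117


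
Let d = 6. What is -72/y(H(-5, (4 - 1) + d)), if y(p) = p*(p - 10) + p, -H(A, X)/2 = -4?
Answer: 9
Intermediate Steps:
H(A, X) = 8 (H(A, X) = -2*(-4) = 8)
y(p) = p + p*(-10 + p) (y(p) = p*(-10 + p) + p = p + p*(-10 + p))
-72/y(H(-5, (4 - 1) + d)) = -72*1/(8*(-9 + 8)) = -72/(8*(-1)) = -72/(-8) = -72*(-⅛) = 9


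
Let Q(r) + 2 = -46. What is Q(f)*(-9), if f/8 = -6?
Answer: 432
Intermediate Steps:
f = -48 (f = 8*(-6) = -48)
Q(r) = -48 (Q(r) = -2 - 46 = -48)
Q(f)*(-9) = -48*(-9) = 432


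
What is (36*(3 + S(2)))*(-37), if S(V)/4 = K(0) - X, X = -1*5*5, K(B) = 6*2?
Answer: -201132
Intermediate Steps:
K(B) = 12
X = -25 (X = -5*5 = -25)
S(V) = 148 (S(V) = 4*(12 - 1*(-25)) = 4*(12 + 25) = 4*37 = 148)
(36*(3 + S(2)))*(-37) = (36*(3 + 148))*(-37) = (36*151)*(-37) = 5436*(-37) = -201132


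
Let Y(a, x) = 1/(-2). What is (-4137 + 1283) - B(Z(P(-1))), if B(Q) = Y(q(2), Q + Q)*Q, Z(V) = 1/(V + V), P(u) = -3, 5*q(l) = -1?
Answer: -34249/12 ≈ -2854.1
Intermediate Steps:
q(l) = -1/5 (q(l) = (1/5)*(-1) = -1/5)
Y(a, x) = -1/2
Z(V) = 1/(2*V)
B(Q) = -Q/2
(-4137 + 1283) - B(Z(P(-1))) = (-4137 + 1283) - (-1)*(1/2)/(-3)/2 = -2854 - (-1)*(1/2)*(-1/3)/2 = -2854 - (-1)*(-1)/(2*6) = -2854 - 1*1/12 = -2854 - 1/12 = -34249/12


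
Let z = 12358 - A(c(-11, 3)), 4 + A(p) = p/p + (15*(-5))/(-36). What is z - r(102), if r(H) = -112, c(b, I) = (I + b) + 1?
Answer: 149651/12 ≈ 12471.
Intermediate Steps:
c(b, I) = 1 + I + b
A(p) = -11/12 (A(p) = -4 + (p/p + (15*(-5))/(-36)) = -4 + (1 - 75*(-1/36)) = -4 + (1 + 25/12) = -4 + 37/12 = -11/12)
z = 148307/12 (z = 12358 - 1*(-11/12) = 12358 + 11/12 = 148307/12 ≈ 12359.)
z - r(102) = 148307/12 - 1*(-112) = 148307/12 + 112 = 149651/12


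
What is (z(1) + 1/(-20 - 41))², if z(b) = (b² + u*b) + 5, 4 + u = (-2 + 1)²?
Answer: 33124/3721 ≈ 8.9019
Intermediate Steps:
u = -3 (u = -4 + (-2 + 1)² = -4 + (-1)² = -4 + 1 = -3)
z(b) = 5 + b² - 3*b (z(b) = (b² - 3*b) + 5 = 5 + b² - 3*b)
(z(1) + 1/(-20 - 41))² = ((5 + 1² - 3*1) + 1/(-20 - 41))² = ((5 + 1 - 3) + 1/(-61))² = (3 - 1/61)² = (182/61)² = 33124/3721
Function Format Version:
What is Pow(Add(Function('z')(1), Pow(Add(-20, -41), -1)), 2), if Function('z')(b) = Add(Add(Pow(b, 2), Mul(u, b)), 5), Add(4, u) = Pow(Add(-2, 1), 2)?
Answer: Rational(33124, 3721) ≈ 8.9019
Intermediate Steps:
u = -3 (u = Add(-4, Pow(Add(-2, 1), 2)) = Add(-4, Pow(-1, 2)) = Add(-4, 1) = -3)
Function('z')(b) = Add(5, Pow(b, 2), Mul(-3, b)) (Function('z')(b) = Add(Add(Pow(b, 2), Mul(-3, b)), 5) = Add(5, Pow(b, 2), Mul(-3, b)))
Pow(Add(Function('z')(1), Pow(Add(-20, -41), -1)), 2) = Pow(Add(Add(5, Pow(1, 2), Mul(-3, 1)), Pow(Add(-20, -41), -1)), 2) = Pow(Add(Add(5, 1, -3), Pow(-61, -1)), 2) = Pow(Add(3, Rational(-1, 61)), 2) = Pow(Rational(182, 61), 2) = Rational(33124, 3721)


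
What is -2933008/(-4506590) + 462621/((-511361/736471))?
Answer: -767712518093665901/1152247184495 ≈ -6.6627e+5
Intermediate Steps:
-2933008/(-4506590) + 462621/((-511361/736471)) = -2933008*(-1/4506590) + 462621/((-511361*1/736471)) = 1466504/2253295 + 462621/(-511361/736471) = 1466504/2253295 + 462621*(-736471/511361) = 1466504/2253295 - 340706950491/511361 = -767712518093665901/1152247184495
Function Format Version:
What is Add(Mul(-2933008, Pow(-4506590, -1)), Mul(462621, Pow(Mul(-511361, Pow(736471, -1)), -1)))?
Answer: Rational(-767712518093665901, 1152247184495) ≈ -6.6627e+5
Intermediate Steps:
Add(Mul(-2933008, Pow(-4506590, -1)), Mul(462621, Pow(Mul(-511361, Pow(736471, -1)), -1))) = Add(Mul(-2933008, Rational(-1, 4506590)), Mul(462621, Pow(Mul(-511361, Rational(1, 736471)), -1))) = Add(Rational(1466504, 2253295), Mul(462621, Pow(Rational(-511361, 736471), -1))) = Add(Rational(1466504, 2253295), Mul(462621, Rational(-736471, 511361))) = Add(Rational(1466504, 2253295), Rational(-340706950491, 511361)) = Rational(-767712518093665901, 1152247184495)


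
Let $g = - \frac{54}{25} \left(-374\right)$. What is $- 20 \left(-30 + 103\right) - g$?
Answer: $- \frac{56696}{25} \approx -2267.8$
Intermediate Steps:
$g = \frac{20196}{25}$ ($g = \left(-54\right) \frac{1}{25} \left(-374\right) = \left(- \frac{54}{25}\right) \left(-374\right) = \frac{20196}{25} \approx 807.84$)
$- 20 \left(-30 + 103\right) - g = - 20 \left(-30 + 103\right) - \frac{20196}{25} = \left(-20\right) 73 - \frac{20196}{25} = -1460 - \frac{20196}{25} = - \frac{56696}{25}$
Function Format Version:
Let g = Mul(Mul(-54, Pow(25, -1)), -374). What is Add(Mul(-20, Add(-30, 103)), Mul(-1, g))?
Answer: Rational(-56696, 25) ≈ -2267.8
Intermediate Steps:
g = Rational(20196, 25) (g = Mul(Mul(-54, Rational(1, 25)), -374) = Mul(Rational(-54, 25), -374) = Rational(20196, 25) ≈ 807.84)
Add(Mul(-20, Add(-30, 103)), Mul(-1, g)) = Add(Mul(-20, Add(-30, 103)), Mul(-1, Rational(20196, 25))) = Add(Mul(-20, 73), Rational(-20196, 25)) = Add(-1460, Rational(-20196, 25)) = Rational(-56696, 25)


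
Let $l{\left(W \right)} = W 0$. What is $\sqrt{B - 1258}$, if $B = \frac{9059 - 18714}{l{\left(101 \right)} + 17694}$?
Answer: $\frac{i \sqrt{43780277962}}{5898} \approx 35.476 i$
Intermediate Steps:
$l{\left(W \right)} = 0$
$B = - \frac{9655}{17694}$ ($B = \frac{9059 - 18714}{0 + 17694} = - \frac{9655}{17694} \approx -0.54566$)
$\sqrt{B - 1258} = \sqrt{- \frac{9655}{17694} - 1258} = \sqrt{- \frac{22268707}{17694}} = \frac{i \sqrt{43780277962}}{5898}$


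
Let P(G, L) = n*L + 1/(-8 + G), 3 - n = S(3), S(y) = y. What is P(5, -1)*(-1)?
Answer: 1/3 ≈ 0.33333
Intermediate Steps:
n = 0 (n = 3 - 1*3 = 3 - 3 = 0)
P(G, L) = 1/(-8 + G) (P(G, L) = 0*L + 1/(-8 + G) = 0 + 1/(-8 + G) = 1/(-8 + G))
P(5, -1)*(-1) = -1/(-8 + 5) = -1/(-3) = -1/3*(-1) = 1/3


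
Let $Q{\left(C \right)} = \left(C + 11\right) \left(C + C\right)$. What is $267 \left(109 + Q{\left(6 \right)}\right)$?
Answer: $83571$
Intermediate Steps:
$Q{\left(C \right)} = 2 C \left(11 + C\right)$ ($Q{\left(C \right)} = \left(11 + C\right) 2 C = 2 C \left(11 + C\right)$)
$267 \left(109 + Q{\left(6 \right)}\right) = 267 \left(109 + 2 \cdot 6 \left(11 + 6\right)\right) = 267 \left(109 + 2 \cdot 6 \cdot 17\right) = 267 \left(109 + 204\right) = 267 \cdot 313 = 83571$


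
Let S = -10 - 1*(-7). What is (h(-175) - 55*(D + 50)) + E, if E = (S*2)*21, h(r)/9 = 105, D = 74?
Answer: -6001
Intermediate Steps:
h(r) = 945 (h(r) = 9*105 = 945)
S = -3 (S = -10 + 7 = -3)
E = -126 (E = -3*2*21 = -6*21 = -126)
(h(-175) - 55*(D + 50)) + E = (945 - 55*(74 + 50)) - 126 = (945 - 55*124) - 126 = (945 - 6820) - 126 = -5875 - 126 = -6001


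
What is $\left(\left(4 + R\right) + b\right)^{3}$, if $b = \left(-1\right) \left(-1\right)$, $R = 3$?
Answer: $512$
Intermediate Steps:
$b = 1$
$\left(\left(4 + R\right) + b\right)^{3} = \left(\left(4 + 3\right) + 1\right)^{3} = \left(7 + 1\right)^{3} = 8^{3} = 512$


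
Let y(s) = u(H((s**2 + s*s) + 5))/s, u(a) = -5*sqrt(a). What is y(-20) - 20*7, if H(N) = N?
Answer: -140 + sqrt(805)/4 ≈ -132.91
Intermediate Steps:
y(s) = -5*sqrt(5 + 2*s**2)/s (y(s) = (-5*sqrt((s**2 + s*s) + 5))/s = (-5*sqrt((s**2 + s**2) + 5))/s = (-5*sqrt(2*s**2 + 5))/s = (-5*sqrt(5 + 2*s**2))/s = -5*sqrt(5 + 2*s**2)/s)
y(-20) - 20*7 = -5*sqrt(5 + 2*(-20)**2)/(-20) - 20*7 = -5*(-1/20)*sqrt(5 + 2*400) - 1*140 = -5*(-1/20)*sqrt(5 + 800) - 140 = -5*(-1/20)*sqrt(805) - 140 = sqrt(805)/4 - 140 = -140 + sqrt(805)/4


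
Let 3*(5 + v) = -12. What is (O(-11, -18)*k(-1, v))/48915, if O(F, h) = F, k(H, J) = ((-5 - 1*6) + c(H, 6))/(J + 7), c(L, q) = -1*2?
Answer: -143/97830 ≈ -0.0014617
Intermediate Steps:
c(L, q) = -2
v = -9 (v = -5 + (⅓)*(-12) = -5 - 4 = -9)
k(H, J) = -13/(7 + J) (k(H, J) = ((-5 - 1*6) - 2)/(J + 7) = ((-5 - 6) - 2)/(7 + J) = (-11 - 2)/(7 + J) = -13/(7 + J))
(O(-11, -18)*k(-1, v))/48915 = -(-143)/(7 - 9)/48915 = -(-143)/(-2)*(1/48915) = -(-143)*(-1)/2*(1/48915) = -11*13/2*(1/48915) = -143/2*1/48915 = -143/97830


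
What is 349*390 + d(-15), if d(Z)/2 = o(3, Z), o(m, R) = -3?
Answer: 136104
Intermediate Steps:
d(Z) = -6 (d(Z) = 2*(-3) = -6)
349*390 + d(-15) = 349*390 - 6 = 136110 - 6 = 136104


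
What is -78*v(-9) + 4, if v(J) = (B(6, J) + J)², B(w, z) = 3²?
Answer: 4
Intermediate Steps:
B(w, z) = 9
v(J) = (9 + J)²
-78*v(-9) + 4 = -78*(9 - 9)² + 4 = -78*0² + 4 = -78*0 + 4 = 0 + 4 = 4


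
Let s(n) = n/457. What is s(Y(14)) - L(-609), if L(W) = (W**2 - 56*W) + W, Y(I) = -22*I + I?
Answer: -184800126/457 ≈ -4.0438e+5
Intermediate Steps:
Y(I) = -21*I
L(W) = W**2 - 55*W
s(n) = n/457 (s(n) = n*(1/457) = n/457)
s(Y(14)) - L(-609) = (-21*14)/457 - (-609)*(-55 - 609) = (1/457)*(-294) - (-609)*(-664) = -294/457 - 1*404376 = -294/457 - 404376 = -184800126/457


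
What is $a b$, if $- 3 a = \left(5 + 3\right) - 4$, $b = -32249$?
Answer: $\frac{128996}{3} \approx 42999.0$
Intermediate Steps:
$a = - \frac{4}{3}$ ($a = - \frac{\left(5 + 3\right) - 4}{3} = - \frac{8 - 4}{3} = \left(- \frac{1}{3}\right) 4 = - \frac{4}{3} \approx -1.3333$)
$a b = \left(- \frac{4}{3}\right) \left(-32249\right) = \frac{128996}{3}$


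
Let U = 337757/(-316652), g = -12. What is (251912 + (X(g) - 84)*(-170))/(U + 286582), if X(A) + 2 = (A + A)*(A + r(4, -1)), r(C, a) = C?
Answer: 3526779504/4321258367 ≈ 0.81615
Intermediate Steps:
X(A) = -2 + 2*A*(4 + A) (X(A) = -2 + (A + A)*(A + 4) = -2 + (2*A)*(4 + A) = -2 + 2*A*(4 + A))
U = -48251/45236 (U = 337757*(-1/316652) = -48251/45236 ≈ -1.0667)
(251912 + (X(g) - 84)*(-170))/(U + 286582) = (251912 + ((-2 + 2*(-12)² + 8*(-12)) - 84)*(-170))/(-48251/45236 + 286582) = (251912 + ((-2 + 2*144 - 96) - 84)*(-170))/(12963775101/45236) = (251912 + ((-2 + 288 - 96) - 84)*(-170))*(45236/12963775101) = (251912 + (190 - 84)*(-170))*(45236/12963775101) = (251912 + 106*(-170))*(45236/12963775101) = (251912 - 18020)*(45236/12963775101) = 233892*(45236/12963775101) = 3526779504/4321258367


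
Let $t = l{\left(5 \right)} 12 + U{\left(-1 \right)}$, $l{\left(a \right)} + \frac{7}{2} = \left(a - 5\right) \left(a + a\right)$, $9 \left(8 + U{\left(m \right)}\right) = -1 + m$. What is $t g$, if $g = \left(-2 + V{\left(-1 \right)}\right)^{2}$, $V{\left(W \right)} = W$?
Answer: $-452$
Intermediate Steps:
$U{\left(m \right)} = - \frac{73}{9} + \frac{m}{9}$ ($U{\left(m \right)} = -8 + \frac{-1 + m}{9} = -8 + \left(- \frac{1}{9} + \frac{m}{9}\right) = - \frac{73}{9} + \frac{m}{9}$)
$l{\left(a \right)} = - \frac{7}{2} + 2 a \left(-5 + a\right)$ ($l{\left(a \right)} = - \frac{7}{2} + \left(a - 5\right) \left(a + a\right) = - \frac{7}{2} + \left(-5 + a\right) 2 a = - \frac{7}{2} + 2 a \left(-5 + a\right)$)
$t = - \frac{452}{9}$ ($t = \left(- \frac{7}{2} - 50 + 2 \cdot 5^{2}\right) 12 + \left(- \frac{73}{9} + \frac{1}{9} \left(-1\right)\right) = \left(- \frac{7}{2} - 50 + 2 \cdot 25\right) 12 - \frac{74}{9} = \left(- \frac{7}{2} - 50 + 50\right) 12 - \frac{74}{9} = \left(- \frac{7}{2}\right) 12 - \frac{74}{9} = -42 - \frac{74}{9} = - \frac{452}{9} \approx -50.222$)
$g = 9$ ($g = \left(-2 - 1\right)^{2} = \left(-3\right)^{2} = 9$)
$t g = \left(- \frac{452}{9}\right) 9 = -452$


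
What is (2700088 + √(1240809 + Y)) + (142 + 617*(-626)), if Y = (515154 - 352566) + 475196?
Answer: 2313988 + √1878593 ≈ 2.3154e+6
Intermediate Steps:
Y = 637784 (Y = 162588 + 475196 = 637784)
(2700088 + √(1240809 + Y)) + (142 + 617*(-626)) = (2700088 + √(1240809 + 637784)) + (142 + 617*(-626)) = (2700088 + √1878593) + (142 - 386242) = (2700088 + √1878593) - 386100 = 2313988 + √1878593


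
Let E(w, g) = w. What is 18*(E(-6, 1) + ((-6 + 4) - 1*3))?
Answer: -198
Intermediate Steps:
18*(E(-6, 1) + ((-6 + 4) - 1*3)) = 18*(-6 + ((-6 + 4) - 1*3)) = 18*(-6 + (-2 - 3)) = 18*(-6 - 5) = 18*(-11) = -198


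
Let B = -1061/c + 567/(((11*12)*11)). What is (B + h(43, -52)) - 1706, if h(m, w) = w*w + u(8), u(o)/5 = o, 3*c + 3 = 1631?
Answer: 4640121/4477 ≈ 1036.4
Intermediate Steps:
c = 1628/3 (c = -1 + (⅓)*1631 = -1 + 1631/3 = 1628/3 ≈ 542.67)
u(o) = 5*o
B = -7005/4477 (B = -1061/1628/3 + 567/(((11*12)*11)) = -1061*3/1628 + 567/((132*11)) = -3183/1628 + 567/1452 = -3183/1628 + 567*(1/1452) = -3183/1628 + 189/484 = -7005/4477 ≈ -1.5647)
h(m, w) = 40 + w² (h(m, w) = w*w + 5*8 = w² + 40 = 40 + w²)
(B + h(43, -52)) - 1706 = (-7005/4477 + (40 + (-52)²)) - 1706 = (-7005/4477 + (40 + 2704)) - 1706 = (-7005/4477 + 2744) - 1706 = 12277883/4477 - 1706 = 4640121/4477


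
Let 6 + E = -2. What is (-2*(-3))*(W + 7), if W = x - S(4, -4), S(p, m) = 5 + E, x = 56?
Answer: 396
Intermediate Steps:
E = -8 (E = -6 - 2 = -8)
S(p, m) = -3 (S(p, m) = 5 - 8 = -3)
W = 59 (W = 56 - 1*(-3) = 56 + 3 = 59)
(-2*(-3))*(W + 7) = (-2*(-3))*(59 + 7) = 6*66 = 396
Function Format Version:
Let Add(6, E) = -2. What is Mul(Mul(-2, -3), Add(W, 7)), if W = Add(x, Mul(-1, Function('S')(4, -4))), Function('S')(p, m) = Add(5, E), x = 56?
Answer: 396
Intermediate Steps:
E = -8 (E = Add(-6, -2) = -8)
Function('S')(p, m) = -3 (Function('S')(p, m) = Add(5, -8) = -3)
W = 59 (W = Add(56, Mul(-1, -3)) = Add(56, 3) = 59)
Mul(Mul(-2, -3), Add(W, 7)) = Mul(Mul(-2, -3), Add(59, 7)) = Mul(6, 66) = 396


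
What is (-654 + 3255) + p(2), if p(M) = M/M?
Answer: 2602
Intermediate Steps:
p(M) = 1
(-654 + 3255) + p(2) = (-654 + 3255) + 1 = 2601 + 1 = 2602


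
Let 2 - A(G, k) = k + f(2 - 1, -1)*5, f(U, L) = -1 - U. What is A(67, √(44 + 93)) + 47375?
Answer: 47387 - √137 ≈ 47375.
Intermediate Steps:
A(G, k) = 12 - k (A(G, k) = 2 - (k + (-1 - (2 - 1))*5) = 2 - (k + (-1 - 1*1)*5) = 2 - (k + (-1 - 1)*5) = 2 - (k - 2*5) = 2 - (k - 10) = 2 - (-10 + k) = 2 + (10 - k) = 12 - k)
A(67, √(44 + 93)) + 47375 = (12 - √(44 + 93)) + 47375 = (12 - √137) + 47375 = 47387 - √137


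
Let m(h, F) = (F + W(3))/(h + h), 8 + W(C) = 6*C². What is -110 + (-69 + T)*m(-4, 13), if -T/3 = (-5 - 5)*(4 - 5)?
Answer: 4961/8 ≈ 620.13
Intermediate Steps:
W(C) = -8 + 6*C²
m(h, F) = (46 + F)/(2*h) (m(h, F) = (F + (-8 + 6*3²))/(h + h) = (F + (-8 + 6*9))/((2*h)) = (F + (-8 + 54))*(1/(2*h)) = (F + 46)*(1/(2*h)) = (46 + F)*(1/(2*h)) = (46 + F)/(2*h))
T = -30 (T = -3*(-5 - 5)*(4 - 5) = -(-30)*(-1) = -3*10 = -30)
-110 + (-69 + T)*m(-4, 13) = -110 + (-69 - 30)*((½)*(46 + 13)/(-4)) = -110 - 99*(-1)*59/(2*4) = -110 - 99*(-59/8) = -110 + 5841/8 = 4961/8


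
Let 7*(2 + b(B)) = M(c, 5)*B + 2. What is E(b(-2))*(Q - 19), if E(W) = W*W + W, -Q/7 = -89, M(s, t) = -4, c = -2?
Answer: -7248/49 ≈ -147.92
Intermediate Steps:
b(B) = -12/7 - 4*B/7 (b(B) = -2 + (-4*B + 2)/7 = -2 + (2 - 4*B)/7 = -2 + (2/7 - 4*B/7) = -12/7 - 4*B/7)
Q = 623 (Q = -7*(-89) = 623)
E(W) = W + W² (E(W) = W² + W = W + W²)
E(b(-2))*(Q - 19) = ((-12/7 - 4/7*(-2))*(1 + (-12/7 - 4/7*(-2))))*(623 - 19) = ((-12/7 + 8/7)*(1 + (-12/7 + 8/7)))*604 = -4*(1 - 4/7)/7*604 = -4/7*3/7*604 = -12/49*604 = -7248/49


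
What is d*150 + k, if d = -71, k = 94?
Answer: -10556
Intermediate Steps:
d*150 + k = -71*150 + 94 = -10650 + 94 = -10556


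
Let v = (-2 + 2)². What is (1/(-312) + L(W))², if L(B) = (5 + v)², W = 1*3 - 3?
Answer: 60824401/97344 ≈ 624.84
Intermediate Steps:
W = 0 (W = 3 - 3 = 0)
v = 0 (v = 0² = 0)
L(B) = 25 (L(B) = (5 + 0)² = 5² = 25)
(1/(-312) + L(W))² = (1/(-312) + 25)² = (-1/312 + 25)² = (7799/312)² = 60824401/97344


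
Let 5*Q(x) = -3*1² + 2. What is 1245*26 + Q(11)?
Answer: 161849/5 ≈ 32370.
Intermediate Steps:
Q(x) = -⅕ (Q(x) = (-3*1² + 2)/5 = (-3*1 + 2)/5 = (-3 + 2)/5 = (⅕)*(-1) = -⅕)
1245*26 + Q(11) = 1245*26 - ⅕ = 32370 - ⅕ = 161849/5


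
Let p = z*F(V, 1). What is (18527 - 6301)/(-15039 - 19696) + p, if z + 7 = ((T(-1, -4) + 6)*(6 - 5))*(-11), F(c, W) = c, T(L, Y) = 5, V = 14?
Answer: -62257346/34735 ≈ -1792.4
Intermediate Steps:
z = -128 (z = -7 + ((5 + 6)*(6 - 5))*(-11) = -7 + (11*1)*(-11) = -7 + 11*(-11) = -7 - 121 = -128)
p = -1792 (p = -128*14 = -1792)
(18527 - 6301)/(-15039 - 19696) + p = (18527 - 6301)/(-15039 - 19696) - 1792 = 12226/(-34735) - 1792 = 12226*(-1/34735) - 1792 = -12226/34735 - 1792 = -62257346/34735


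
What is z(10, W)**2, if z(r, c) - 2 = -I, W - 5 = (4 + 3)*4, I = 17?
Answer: 225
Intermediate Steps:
W = 33 (W = 5 + (4 + 3)*4 = 5 + 7*4 = 5 + 28 = 33)
z(r, c) = -15 (z(r, c) = 2 - 1*17 = 2 - 17 = -15)
z(10, W)**2 = (-15)**2 = 225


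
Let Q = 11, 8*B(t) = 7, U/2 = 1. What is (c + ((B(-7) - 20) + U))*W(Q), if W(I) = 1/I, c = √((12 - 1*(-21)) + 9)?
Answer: -137/88 + √42/11 ≈ -0.96766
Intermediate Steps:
U = 2 (U = 2*1 = 2)
B(t) = 7/8 (B(t) = (⅛)*7 = 7/8)
c = √42 (c = √((12 + 21) + 9) = √(33 + 9) = √42 ≈ 6.4807)
(c + ((B(-7) - 20) + U))*W(Q) = (√42 + ((7/8 - 20) + 2))/11 = (√42 + (-153/8 + 2))*(1/11) = (√42 - 137/8)*(1/11) = (-137/8 + √42)*(1/11) = -137/88 + √42/11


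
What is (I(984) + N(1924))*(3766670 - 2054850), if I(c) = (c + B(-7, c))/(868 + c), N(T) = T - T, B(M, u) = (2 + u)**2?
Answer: 416477246900/463 ≈ 8.9952e+8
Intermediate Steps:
N(T) = 0
I(c) = (c + (2 + c)**2)/(868 + c)
(I(984) + N(1924))*(3766670 - 2054850) = ((984 + (2 + 984)**2)/(868 + 984) + 0)*(3766670 - 2054850) = ((984 + 986**2)/1852 + 0)*1711820 = ((984 + 972196)/1852 + 0)*1711820 = ((1/1852)*973180 + 0)*1711820 = (243295/463 + 0)*1711820 = (243295/463)*1711820 = 416477246900/463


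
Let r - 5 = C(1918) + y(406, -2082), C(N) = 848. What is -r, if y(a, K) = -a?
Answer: -447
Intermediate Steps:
r = 447 (r = 5 + (848 - 1*406) = 5 + (848 - 406) = 5 + 442 = 447)
-r = -1*447 = -447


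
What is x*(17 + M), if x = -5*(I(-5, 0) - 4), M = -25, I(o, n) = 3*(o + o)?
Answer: -1360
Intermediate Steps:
I(o, n) = 6*o (I(o, n) = 3*(2*o) = 6*o)
x = 170 (x = -5*(6*(-5) - 4) = -5*(-30 - 4) = -5*(-34) = 170)
x*(17 + M) = 170*(17 - 25) = 170*(-8) = -1360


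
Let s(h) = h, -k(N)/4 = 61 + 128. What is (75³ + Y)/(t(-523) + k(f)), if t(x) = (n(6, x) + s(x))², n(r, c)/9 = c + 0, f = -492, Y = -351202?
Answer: 70673/27352144 ≈ 0.0025838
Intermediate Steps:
k(N) = -756 (k(N) = -4*(61 + 128) = -4*189 = -756)
n(r, c) = 9*c (n(r, c) = 9*(c + 0) = 9*c)
t(x) = 100*x² (t(x) = (9*x + x)² = (10*x)² = 100*x²)
(75³ + Y)/(t(-523) + k(f)) = (75³ - 351202)/(100*(-523)² - 756) = (421875 - 351202)/(100*273529 - 756) = 70673/(27352900 - 756) = 70673/27352144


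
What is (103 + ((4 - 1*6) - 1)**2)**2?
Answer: 12544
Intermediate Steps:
(103 + ((4 - 1*6) - 1)**2)**2 = (103 + ((4 - 6) - 1)**2)**2 = (103 + (-2 - 1)**2)**2 = (103 + (-3)**2)**2 = (103 + 9)**2 = 112**2 = 12544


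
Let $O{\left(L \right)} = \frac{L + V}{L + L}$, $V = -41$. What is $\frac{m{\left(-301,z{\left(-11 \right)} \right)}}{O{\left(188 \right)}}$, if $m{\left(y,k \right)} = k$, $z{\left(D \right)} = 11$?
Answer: $\frac{4136}{147} \approx 28.136$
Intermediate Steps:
$O{\left(L \right)} = \frac{-41 + L}{2 L}$ ($O{\left(L \right)} = \frac{L - 41}{L + L} = \frac{-41 + L}{2 L}$)
$\frac{m{\left(-301,z{\left(-11 \right)} \right)}}{O{\left(188 \right)}} = \frac{11}{\frac{1}{2} \cdot \frac{1}{188} \left(-41 + 188\right)} = \frac{11}{\frac{1}{2} \cdot \frac{1}{188} \cdot 147} = \frac{11}{\frac{147}{376}} = 11 \cdot \frac{376}{147} = \frac{4136}{147}$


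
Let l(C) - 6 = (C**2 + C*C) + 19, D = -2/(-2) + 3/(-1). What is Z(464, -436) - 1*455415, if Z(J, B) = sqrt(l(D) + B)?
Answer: -455415 + I*sqrt(403) ≈ -4.5542e+5 + 20.075*I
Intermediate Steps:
D = -2 (D = -2*(-1/2) + 3*(-1) = 1 - 3 = -2)
l(C) = 25 + 2*C**2 (l(C) = 6 + ((C**2 + C*C) + 19) = 6 + ((C**2 + C**2) + 19) = 6 + (2*C**2 + 19) = 6 + (19 + 2*C**2) = 25 + 2*C**2)
Z(J, B) = sqrt(33 + B) (Z(J, B) = sqrt((25 + 2*(-2)**2) + B) = sqrt((25 + 2*4) + B) = sqrt((25 + 8) + B) = sqrt(33 + B))
Z(464, -436) - 1*455415 = sqrt(33 - 436) - 1*455415 = sqrt(-403) - 455415 = I*sqrt(403) - 455415 = -455415 + I*sqrt(403)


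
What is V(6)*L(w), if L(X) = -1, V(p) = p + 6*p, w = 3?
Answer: -42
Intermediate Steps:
V(p) = 7*p
V(6)*L(w) = (7*6)*(-1) = 42*(-1) = -42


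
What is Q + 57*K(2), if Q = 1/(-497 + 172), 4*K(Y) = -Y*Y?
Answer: -18526/325 ≈ -57.003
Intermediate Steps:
K(Y) = -Y²/4 (K(Y) = (-Y*Y)/4 = (-Y²)/4 = -Y²/4)
Q = -1/325 (Q = 1/(-325) = -1/325 ≈ -0.0030769)
Q + 57*K(2) = -1/325 + 57*(-¼*2²) = -1/325 + 57*(-¼*4) = -1/325 + 57*(-1) = -1/325 - 57 = -18526/325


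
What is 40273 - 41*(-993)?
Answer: 80986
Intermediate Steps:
40273 - 41*(-993) = 40273 + 40713 = 80986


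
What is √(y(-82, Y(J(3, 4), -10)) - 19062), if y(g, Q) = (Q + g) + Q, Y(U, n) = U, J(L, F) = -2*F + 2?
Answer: 2*I*√4789 ≈ 138.41*I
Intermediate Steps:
J(L, F) = 2 - 2*F
y(g, Q) = g + 2*Q
√(y(-82, Y(J(3, 4), -10)) - 19062) = √((-82 + 2*(2 - 2*4)) - 19062) = √((-82 + 2*(2 - 8)) - 19062) = √((-82 + 2*(-6)) - 19062) = √((-82 - 12) - 19062) = √(-94 - 19062) = √(-19156) = 2*I*√4789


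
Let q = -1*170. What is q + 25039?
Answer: 24869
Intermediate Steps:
q = -170
q + 25039 = -170 + 25039 = 24869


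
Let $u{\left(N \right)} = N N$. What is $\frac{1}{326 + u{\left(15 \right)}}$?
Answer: $\frac{1}{551} \approx 0.0018149$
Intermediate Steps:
$u{\left(N \right)} = N^{2}$
$\frac{1}{326 + u{\left(15 \right)}} = \frac{1}{326 + 15^{2}} = \frac{1}{326 + 225} = \frac{1}{551}$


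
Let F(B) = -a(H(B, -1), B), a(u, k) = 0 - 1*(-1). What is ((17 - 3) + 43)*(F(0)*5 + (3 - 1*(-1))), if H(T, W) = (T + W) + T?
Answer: -57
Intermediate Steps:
H(T, W) = W + 2*T
a(u, k) = 1 (a(u, k) = 0 + 1 = 1)
F(B) = -1 (F(B) = -1*1 = -1)
((17 - 3) + 43)*(F(0)*5 + (3 - 1*(-1))) = ((17 - 3) + 43)*(-1*5 + (3 - 1*(-1))) = (14 + 43)*(-5 + (3 + 1)) = 57*(-5 + 4) = 57*(-1) = -57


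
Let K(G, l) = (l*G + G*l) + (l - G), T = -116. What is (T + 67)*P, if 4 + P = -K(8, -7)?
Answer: -6027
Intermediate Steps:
K(G, l) = l - G + 2*G*l (K(G, l) = (G*l + G*l) + (l - G) = 2*G*l + (l - G) = l - G + 2*G*l)
P = 123 (P = -4 - (-7 - 1*8 + 2*8*(-7)) = -4 - (-7 - 8 - 112) = -4 - 1*(-127) = -4 + 127 = 123)
(T + 67)*P = (-116 + 67)*123 = -49*123 = -6027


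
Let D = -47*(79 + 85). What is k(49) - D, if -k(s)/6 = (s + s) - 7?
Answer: 7162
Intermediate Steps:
D = -7708 (D = -47*164 = -7708)
k(s) = 42 - 12*s (k(s) = -6*((s + s) - 7) = -6*(2*s - 7) = -6*(-7 + 2*s) = 42 - 12*s)
k(49) - D = (42 - 12*49) - 1*(-7708) = (42 - 588) + 7708 = -546 + 7708 = 7162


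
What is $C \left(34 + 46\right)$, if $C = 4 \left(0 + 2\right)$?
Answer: $640$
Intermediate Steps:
$C = 8$ ($C = 4 \cdot 2 = 8$)
$C \left(34 + 46\right) = 8 \left(34 + 46\right) = 8 \cdot 80 = 640$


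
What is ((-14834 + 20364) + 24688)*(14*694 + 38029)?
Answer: 1442758410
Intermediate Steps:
((-14834 + 20364) + 24688)*(14*694 + 38029) = (5530 + 24688)*(9716 + 38029) = 30218*47745 = 1442758410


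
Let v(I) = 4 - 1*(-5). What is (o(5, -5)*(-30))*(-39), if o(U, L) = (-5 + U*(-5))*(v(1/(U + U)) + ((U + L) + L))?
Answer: -140400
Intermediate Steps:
v(I) = 9 (v(I) = 4 + 5 = 9)
o(U, L) = (-5 - 5*U)*(9 + U + 2*L) (o(U, L) = (-5 + U*(-5))*(9 + ((U + L) + L)) = (-5 - 5*U)*(9 + ((L + U) + L)) = (-5 - 5*U)*(9 + (U + 2*L)) = (-5 - 5*U)*(9 + U + 2*L))
(o(5, -5)*(-30))*(-39) = ((-45 - 50*5 - 10*(-5) - 5*5**2 - 10*(-5)*5)*(-30))*(-39) = ((-45 - 250 + 50 - 5*25 + 250)*(-30))*(-39) = ((-45 - 250 + 50 - 125 + 250)*(-30))*(-39) = -120*(-30)*(-39) = 3600*(-39) = -140400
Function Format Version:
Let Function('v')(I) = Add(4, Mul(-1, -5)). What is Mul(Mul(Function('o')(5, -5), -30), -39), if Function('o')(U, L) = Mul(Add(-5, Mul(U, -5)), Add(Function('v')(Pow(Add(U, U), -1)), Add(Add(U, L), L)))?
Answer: -140400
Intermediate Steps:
Function('v')(I) = 9 (Function('v')(I) = Add(4, 5) = 9)
Function('o')(U, L) = Mul(Add(-5, Mul(-5, U)), Add(9, U, Mul(2, L))) (Function('o')(U, L) = Mul(Add(-5, Mul(U, -5)), Add(9, Add(Add(U, L), L))) = Mul(Add(-5, Mul(-5, U)), Add(9, Add(Add(L, U), L))) = Mul(Add(-5, Mul(-5, U)), Add(9, Add(U, Mul(2, L)))) = Mul(Add(-5, Mul(-5, U)), Add(9, U, Mul(2, L))))
Mul(Mul(Function('o')(5, -5), -30), -39) = Mul(Mul(Add(-45, Mul(-50, 5), Mul(-10, -5), Mul(-5, Pow(5, 2)), Mul(-10, -5, 5)), -30), -39) = Mul(Mul(Add(-45, -250, 50, Mul(-5, 25), 250), -30), -39) = Mul(Mul(Add(-45, -250, 50, -125, 250), -30), -39) = Mul(Mul(-120, -30), -39) = Mul(3600, -39) = -140400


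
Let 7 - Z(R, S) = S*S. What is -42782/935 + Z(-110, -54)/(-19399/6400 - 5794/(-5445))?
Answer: 1080600763214/754005505 ≈ 1433.1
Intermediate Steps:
Z(R, S) = 7 - S² (Z(R, S) = 7 - S*S = 7 - S²)
-42782/935 + Z(-110, -54)/(-19399/6400 - 5794/(-5445)) = -42782/935 + (7 - 1*(-54)²)/(-19399/6400 - 5794/(-5445)) = -42782*1/935 + (7 - 1*2916)/(-19399*1/6400 - 5794*(-1/5445)) = -42782/935 + (7 - 2916)/(-19399/6400 + 5794/5445) = -42782/935 - 2909/(-13709191/6969600) = -42782/935 - 2909*(-6969600/13709191) = -42782/935 + 20274566400/13709191 = 1080600763214/754005505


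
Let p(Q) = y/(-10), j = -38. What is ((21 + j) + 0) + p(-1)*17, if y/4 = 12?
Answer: -493/5 ≈ -98.600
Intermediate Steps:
y = 48 (y = 4*12 = 48)
p(Q) = -24/5 (p(Q) = 48/(-10) = 48*(-⅒) = -24/5)
((21 + j) + 0) + p(-1)*17 = ((21 - 38) + 0) - 24/5*17 = (-17 + 0) - 408/5 = -17 - 408/5 = -493/5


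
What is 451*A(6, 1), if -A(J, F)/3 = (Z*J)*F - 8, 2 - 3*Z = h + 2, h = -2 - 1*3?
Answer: -2706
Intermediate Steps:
h = -5 (h = -2 - 3 = -5)
Z = 5/3 (Z = ⅔ - (-5 + 2)/3 = ⅔ - ⅓*(-3) = ⅔ + 1 = 5/3 ≈ 1.6667)
A(J, F) = 24 - 5*F*J (A(J, F) = -3*((5*J/3)*F - 8) = -3*(5*F*J/3 - 8) = -3*(-8 + 5*F*J/3) = 24 - 5*F*J)
451*A(6, 1) = 451*(24 - 5*1*6) = 451*(24 - 30) = 451*(-6) = -2706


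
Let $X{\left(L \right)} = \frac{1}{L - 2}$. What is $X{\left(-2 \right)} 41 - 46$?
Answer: $- \frac{225}{4} \approx -56.25$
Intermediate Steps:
$X{\left(L \right)} = \frac{1}{-2 + L}$
$X{\left(-2 \right)} 41 - 46 = \frac{1}{-2 - 2} \cdot 41 - 46 = \frac{1}{-4} \cdot 41 - 46 = \left(- \frac{1}{4}\right) 41 - 46 = - \frac{41}{4} - 46 = - \frac{225}{4}$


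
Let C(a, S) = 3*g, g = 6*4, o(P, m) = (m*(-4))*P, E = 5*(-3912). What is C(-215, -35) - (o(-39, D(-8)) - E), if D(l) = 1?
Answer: -19644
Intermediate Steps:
E = -19560
o(P, m) = -4*P*m (o(P, m) = (-4*m)*P = -4*P*m)
g = 24
C(a, S) = 72 (C(a, S) = 3*24 = 72)
C(-215, -35) - (o(-39, D(-8)) - E) = 72 - (-4*(-39)*1 - 1*(-19560)) = 72 - (156 + 19560) = 72 - 1*19716 = 72 - 19716 = -19644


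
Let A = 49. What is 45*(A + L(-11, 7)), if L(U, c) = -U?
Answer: 2700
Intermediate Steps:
45*(A + L(-11, 7)) = 45*(49 - 1*(-11)) = 45*(49 + 11) = 45*60 = 2700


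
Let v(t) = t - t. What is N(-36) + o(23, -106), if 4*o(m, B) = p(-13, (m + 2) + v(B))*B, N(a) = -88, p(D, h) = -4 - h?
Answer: 1361/2 ≈ 680.50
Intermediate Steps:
v(t) = 0
o(m, B) = B*(-6 - m)/4 (o(m, B) = ((-4 - ((m + 2) + 0))*B)/4 = ((-4 - ((2 + m) + 0))*B)/4 = ((-4 - (2 + m))*B)/4 = ((-4 + (-2 - m))*B)/4 = ((-6 - m)*B)/4 = (B*(-6 - m))/4 = B*(-6 - m)/4)
N(-36) + o(23, -106) = -88 - ¼*(-106)*(6 + 23) = -88 - ¼*(-106)*29 = -88 + 1537/2 = 1361/2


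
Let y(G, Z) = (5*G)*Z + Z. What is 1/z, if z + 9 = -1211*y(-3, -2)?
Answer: -1/33917 ≈ -2.9484e-5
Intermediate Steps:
y(G, Z) = Z + 5*G*Z (y(G, Z) = 5*G*Z + Z = Z + 5*G*Z)
z = -33917 (z = -9 - (-2422)*(1 + 5*(-3)) = -9 - (-2422)*(1 - 15) = -9 - (-2422)*(-14) = -9 - 1211*28 = -9 - 33908 = -33917)
1/z = 1/(-33917) = -1/33917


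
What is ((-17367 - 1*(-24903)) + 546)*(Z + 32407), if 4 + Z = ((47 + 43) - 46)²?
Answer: 277527798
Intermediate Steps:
Z = 1932 (Z = -4 + ((47 + 43) - 46)² = -4 + (90 - 46)² = -4 + 44² = -4 + 1936 = 1932)
((-17367 - 1*(-24903)) + 546)*(Z + 32407) = ((-17367 - 1*(-24903)) + 546)*(1932 + 32407) = ((-17367 + 24903) + 546)*34339 = (7536 + 546)*34339 = 8082*34339 = 277527798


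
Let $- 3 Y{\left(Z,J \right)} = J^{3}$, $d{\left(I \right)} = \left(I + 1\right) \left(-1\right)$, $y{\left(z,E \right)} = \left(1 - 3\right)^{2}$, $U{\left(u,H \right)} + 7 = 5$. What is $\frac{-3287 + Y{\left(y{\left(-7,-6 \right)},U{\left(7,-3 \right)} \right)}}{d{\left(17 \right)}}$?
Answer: $\frac{9853}{54} \approx 182.46$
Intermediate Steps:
$U{\left(u,H \right)} = -2$ ($U{\left(u,H \right)} = -7 + 5 = -2$)
$y{\left(z,E \right)} = 4$ ($y{\left(z,E \right)} = \left(-2\right)^{2} = 4$)
$d{\left(I \right)} = -1 - I$ ($d{\left(I \right)} = \left(1 + I\right) \left(-1\right) = -1 - I$)
$Y{\left(Z,J \right)} = - \frac{J^{3}}{3}$
$\frac{-3287 + Y{\left(y{\left(-7,-6 \right)},U{\left(7,-3 \right)} \right)}}{d{\left(17 \right)}} = \frac{-3287 - \frac{\left(-2\right)^{3}}{3}}{-1 - 17} = \frac{-3287 - - \frac{8}{3}}{-1 - 17} = \frac{-3287 + \frac{8}{3}}{-18} = \left(- \frac{9853}{3}\right) \left(- \frac{1}{18}\right) = \frac{9853}{54}$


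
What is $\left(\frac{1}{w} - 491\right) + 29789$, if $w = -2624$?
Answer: $\frac{76877951}{2624} \approx 29298.0$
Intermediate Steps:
$\left(\frac{1}{w} - 491\right) + 29789 = \left(\frac{1}{-2624} - 491\right) + 29789 = \left(- \frac{1}{2624} - 491\right) + 29789 = - \frac{1288385}{2624} + 29789 = \frac{76877951}{2624}$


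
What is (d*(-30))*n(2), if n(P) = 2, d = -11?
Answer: 660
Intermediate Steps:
(d*(-30))*n(2) = -11*(-30)*2 = 330*2 = 660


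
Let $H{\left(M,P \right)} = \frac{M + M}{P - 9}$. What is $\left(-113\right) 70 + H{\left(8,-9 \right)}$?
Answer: $- \frac{71198}{9} \approx -7910.9$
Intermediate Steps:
$H{\left(M,P \right)} = \frac{2 M}{-9 + P}$
$\left(-113\right) 70 + H{\left(8,-9 \right)} = \left(-113\right) 70 + 2 \cdot 8 \frac{1}{-9 - 9} = -7910 + 2 \cdot 8 \frac{1}{-18} = -7910 + 2 \cdot 8 \left(- \frac{1}{18}\right) = -7910 - \frac{8}{9} = - \frac{71198}{9}$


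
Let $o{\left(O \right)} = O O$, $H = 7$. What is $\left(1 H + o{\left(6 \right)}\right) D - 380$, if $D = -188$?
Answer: $-8464$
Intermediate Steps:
$o{\left(O \right)} = O^{2}$
$\left(1 H + o{\left(6 \right)}\right) D - 380 = \left(1 \cdot 7 + 6^{2}\right) \left(-188\right) - 380 = \left(7 + 36\right) \left(-188\right) - 380 = 43 \left(-188\right) - 380 = -8084 - 380 = -8464$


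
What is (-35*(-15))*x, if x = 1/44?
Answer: 525/44 ≈ 11.932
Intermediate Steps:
x = 1/44 ≈ 0.022727
(-35*(-15))*x = -35*(-15)*(1/44) = 525*(1/44) = 525/44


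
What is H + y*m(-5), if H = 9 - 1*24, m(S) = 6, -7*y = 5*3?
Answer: -195/7 ≈ -27.857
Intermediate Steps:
y = -15/7 (y = -5*3/7 = -1/7*15 = -15/7 ≈ -2.1429)
H = -15 (H = 9 - 24 = -15)
H + y*m(-5) = -15 - 15/7*6 = -15 - 90/7 = -195/7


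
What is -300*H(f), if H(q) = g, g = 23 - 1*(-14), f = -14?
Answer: -11100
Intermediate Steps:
g = 37 (g = 23 + 14 = 37)
H(q) = 37
-300*H(f) = -300*37 = -11100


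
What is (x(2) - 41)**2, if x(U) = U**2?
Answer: 1369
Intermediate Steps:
(x(2) - 41)**2 = (2**2 - 41)**2 = (4 - 41)**2 = (-37)**2 = 1369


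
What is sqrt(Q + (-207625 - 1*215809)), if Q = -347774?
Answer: 2*I*sqrt(192802) ≈ 878.18*I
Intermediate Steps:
sqrt(Q + (-207625 - 1*215809)) = sqrt(-347774 + (-207625 - 1*215809)) = sqrt(-347774 + (-207625 - 215809)) = sqrt(-347774 - 423434) = sqrt(-771208) = 2*I*sqrt(192802)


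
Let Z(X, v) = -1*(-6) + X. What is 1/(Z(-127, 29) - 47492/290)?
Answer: -145/41291 ≈ -0.0035117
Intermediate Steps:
Z(X, v) = 6 + X
1/(Z(-127, 29) - 47492/290) = 1/((6 - 127) - 47492/290) = 1/(-121 - 47492*1/290) = 1/(-121 - 23746/145) = 1/(-41291/145) = -145/41291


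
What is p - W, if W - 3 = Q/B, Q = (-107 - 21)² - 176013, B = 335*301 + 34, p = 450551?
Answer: 45446485841/100869 ≈ 4.5055e+5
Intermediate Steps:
B = 100869 (B = 100835 + 34 = 100869)
Q = -159629 (Q = (-128)² - 176013 = 16384 - 176013 = -159629)
W = 142978/100869 (W = 3 - 159629/100869 = 142978/100869 ≈ 1.4175)
p - W = 450551 - 1*142978/100869 = 450551 - 142978/100869 = 45446485841/100869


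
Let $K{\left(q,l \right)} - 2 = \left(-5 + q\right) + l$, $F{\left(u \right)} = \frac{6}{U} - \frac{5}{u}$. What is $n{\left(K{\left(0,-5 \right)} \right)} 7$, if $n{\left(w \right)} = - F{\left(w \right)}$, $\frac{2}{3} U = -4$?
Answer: $\frac{21}{8} \approx 2.625$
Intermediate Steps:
$U = -6$ ($U = \frac{3}{2} \left(-4\right) = -6$)
$F{\left(u \right)} = -1 - \frac{5}{u}$ ($F{\left(u \right)} = \frac{6}{-6} - \frac{5}{u} = 6 \left(- \frac{1}{6}\right) - \frac{5}{u} = -1 - \frac{5}{u}$)
$K{\left(q,l \right)} = -3 + l + q$ ($K{\left(q,l \right)} = 2 + \left(\left(-5 + q\right) + l\right) = 2 + \left(-5 + l + q\right) = -3 + l + q$)
$n{\left(w \right)} = - \frac{-5 - w}{w}$
$n{\left(K{\left(0,-5 \right)} \right)} 7 = \frac{5 - 8}{-3 - 5 + 0} \cdot 7 = \frac{5 - 8}{-8} \cdot 7 = \left(- \frac{1}{8}\right) \left(-3\right) 7 = \frac{3}{8} \cdot 7 = \frac{21}{8}$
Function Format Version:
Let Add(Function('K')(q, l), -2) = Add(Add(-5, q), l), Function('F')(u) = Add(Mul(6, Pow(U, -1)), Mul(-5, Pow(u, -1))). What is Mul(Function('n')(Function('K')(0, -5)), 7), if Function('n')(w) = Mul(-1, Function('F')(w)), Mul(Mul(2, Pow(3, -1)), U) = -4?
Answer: Rational(21, 8) ≈ 2.6250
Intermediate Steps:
U = -6 (U = Mul(Rational(3, 2), -4) = -6)
Function('F')(u) = Add(-1, Mul(-5, Pow(u, -1))) (Function('F')(u) = Add(Mul(6, Pow(-6, -1)), Mul(-5, Pow(u, -1))) = Add(Mul(6, Rational(-1, 6)), Mul(-5, Pow(u, -1))) = Add(-1, Mul(-5, Pow(u, -1))))
Function('K')(q, l) = Add(-3, l, q) (Function('K')(q, l) = Add(2, Add(Add(-5, q), l)) = Add(2, Add(-5, l, q)) = Add(-3, l, q))
Function('n')(w) = Mul(-1, Pow(w, -1), Add(-5, Mul(-1, w))) (Function('n')(w) = Mul(-1, Mul(Pow(w, -1), Add(-5, Mul(-1, w)))) = Mul(-1, Pow(w, -1), Add(-5, Mul(-1, w))))
Mul(Function('n')(Function('K')(0, -5)), 7) = Mul(Mul(Pow(Add(-3, -5, 0), -1), Add(5, Add(-3, -5, 0))), 7) = Mul(Mul(Pow(-8, -1), Add(5, -8)), 7) = Mul(Mul(Rational(-1, 8), -3), 7) = Mul(Rational(3, 8), 7) = Rational(21, 8)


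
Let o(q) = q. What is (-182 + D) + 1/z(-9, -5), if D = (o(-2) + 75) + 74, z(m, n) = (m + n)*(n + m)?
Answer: -6859/196 ≈ -34.995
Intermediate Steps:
z(m, n) = (m + n)² (z(m, n) = (m + n)*(m + n) = (m + n)²)
D = 147 (D = (-2 + 75) + 74 = 73 + 74 = 147)
(-182 + D) + 1/z(-9, -5) = (-182 + 147) + 1/((-9 - 5)²) = -35 + 1/((-14)²) = -35 + 1/196 = -6859/196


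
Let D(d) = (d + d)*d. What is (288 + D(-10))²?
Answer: 238144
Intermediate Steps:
D(d) = 2*d² (D(d) = (2*d)*d = 2*d²)
(288 + D(-10))² = (288 + 2*(-10)²)² = (288 + 2*100)² = (288 + 200)² = 488² = 238144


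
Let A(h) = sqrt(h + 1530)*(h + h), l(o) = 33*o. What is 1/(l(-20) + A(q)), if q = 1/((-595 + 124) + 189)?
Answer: -3700251720/2442165703741 + 141*sqrt(121671438)/2442165703741 ≈ -0.0015145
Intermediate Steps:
q = -1/282 (q = 1/(-471 + 189) = 1/(-282) = -1/282 ≈ -0.0035461)
A(h) = 2*h*sqrt(1530 + h) (A(h) = sqrt(1530 + h)*(2*h) = 2*h*sqrt(1530 + h))
1/(l(-20) + A(q)) = 1/(33*(-20) + 2*(-1/282)*sqrt(1530 - 1/282)) = 1/(-660 + 2*(-1/282)*sqrt(431459/282)) = 1/(-660 + 2*(-1/282)*(sqrt(121671438)/282)) = 1/(-660 - sqrt(121671438)/39762)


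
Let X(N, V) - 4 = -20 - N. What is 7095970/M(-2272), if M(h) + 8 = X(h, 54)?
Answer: 3547985/1124 ≈ 3156.6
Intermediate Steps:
X(N, V) = -16 - N (X(N, V) = 4 + (-20 - N) = -16 - N)
M(h) = -24 - h (M(h) = -8 + (-16 - h) = -24 - h)
7095970/M(-2272) = 7095970/(-24 - 1*(-2272)) = 7095970/(-24 + 2272) = 7095970/2248 = 7095970*(1/2248) = 3547985/1124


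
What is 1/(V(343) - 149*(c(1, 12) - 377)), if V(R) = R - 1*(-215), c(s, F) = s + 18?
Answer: 1/53900 ≈ 1.8553e-5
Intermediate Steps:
c(s, F) = 18 + s
V(R) = 215 + R (V(R) = R + 215 = 215 + R)
1/(V(343) - 149*(c(1, 12) - 377)) = 1/((215 + 343) - 149*((18 + 1) - 377)) = 1/(558 - 149*(19 - 377)) = 1/(558 - 149*(-358)) = 1/(558 + 53342) = 1/53900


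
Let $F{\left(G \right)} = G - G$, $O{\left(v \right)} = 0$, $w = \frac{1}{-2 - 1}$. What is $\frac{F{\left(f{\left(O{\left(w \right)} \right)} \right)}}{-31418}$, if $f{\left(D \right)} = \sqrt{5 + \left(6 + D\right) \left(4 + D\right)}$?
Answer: $0$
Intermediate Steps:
$w = - \frac{1}{3}$ ($w = \frac{1}{-3} = - \frac{1}{3} \approx -0.33333$)
$f{\left(D \right)} = \sqrt{5 + \left(4 + D\right) \left(6 + D\right)}$
$F{\left(G \right)} = 0$
$\frac{F{\left(f{\left(O{\left(w \right)} \right)} \right)}}{-31418} = \frac{0}{-31418} = 0 \left(- \frac{1}{31418}\right) = 0$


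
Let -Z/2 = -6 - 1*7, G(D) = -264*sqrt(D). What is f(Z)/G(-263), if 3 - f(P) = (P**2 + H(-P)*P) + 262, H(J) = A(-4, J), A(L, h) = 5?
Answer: -355*I*sqrt(263)/23144 ≈ -0.24875*I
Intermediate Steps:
H(J) = 5
Z = 26 (Z = -2*(-6 - 1*7) = -2*(-6 - 7) = -2*(-13) = 26)
f(P) = -259 - P**2 - 5*P (f(P) = 3 - ((P**2 + 5*P) + 262) = 3 - (262 + P**2 + 5*P) = 3 + (-262 - P**2 - 5*P) = -259 - P**2 - 5*P)
f(Z)/G(-263) = (-259 - 1*26**2 - 5*26)/((-264*I*sqrt(263))) = (-259 - 1*676 - 130)/((-264*I*sqrt(263))) = (-259 - 676 - 130)/((-264*I*sqrt(263))) = -355*I*sqrt(263)/23144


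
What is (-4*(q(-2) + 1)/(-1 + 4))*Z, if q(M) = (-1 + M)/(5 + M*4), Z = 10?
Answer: -80/3 ≈ -26.667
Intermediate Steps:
q(M) = (-1 + M)/(5 + 4*M)
(-4*(q(-2) + 1)/(-1 + 4))*Z = -4*((-1 - 2)/(5 + 4*(-2)) + 1)/(-1 + 4)*10 = -4*(-3/(5 - 8) + 1)/3*10 = -4*(-3/(-3) + 1)/3*10 = -4*(-⅓*(-3) + 1)/3*10 = -4*(1 + 1)/3*10 = -8/3*10 = -80/3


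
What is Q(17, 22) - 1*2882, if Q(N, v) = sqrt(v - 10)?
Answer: -2882 + 2*sqrt(3) ≈ -2878.5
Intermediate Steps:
Q(N, v) = sqrt(-10 + v)
Q(17, 22) - 1*2882 = sqrt(-10 + 22) - 1*2882 = sqrt(12) - 2882 = 2*sqrt(3) - 2882 = -2882 + 2*sqrt(3)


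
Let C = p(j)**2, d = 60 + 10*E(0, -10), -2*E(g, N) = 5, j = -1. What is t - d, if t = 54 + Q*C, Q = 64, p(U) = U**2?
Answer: 83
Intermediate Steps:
E(g, N) = -5/2 (E(g, N) = -1/2*5 = -5/2)
d = 35 (d = 60 + 10*(-5/2) = 60 - 25 = 35)
C = 1 (C = ((-1)**2)**2 = 1**2 = 1)
t = 118 (t = 54 + 64*1 = 54 + 64 = 118)
t - d = 118 - 1*35 = 118 - 35 = 83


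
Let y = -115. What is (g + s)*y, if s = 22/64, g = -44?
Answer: 160655/32 ≈ 5020.5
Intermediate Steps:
s = 11/32 (s = 22*(1/64) = 11/32 ≈ 0.34375)
(g + s)*y = (-44 + 11/32)*(-115) = -1397/32*(-115) = 160655/32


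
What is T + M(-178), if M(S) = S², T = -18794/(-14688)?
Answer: 232696693/7344 ≈ 31685.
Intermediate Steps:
T = 9397/7344 (T = -18794*(-1/14688) = 9397/7344 ≈ 1.2795)
T + M(-178) = 9397/7344 + (-178)² = 9397/7344 + 31684 = 232696693/7344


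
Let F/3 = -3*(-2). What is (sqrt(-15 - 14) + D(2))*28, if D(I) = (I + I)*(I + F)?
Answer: 2240 + 28*I*sqrt(29) ≈ 2240.0 + 150.78*I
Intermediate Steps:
F = 18 (F = 3*(-3*(-2)) = 3*6 = 18)
D(I) = 2*I*(18 + I) (D(I) = (I + I)*(I + 18) = (2*I)*(18 + I) = 2*I*(18 + I))
(sqrt(-15 - 14) + D(2))*28 = (sqrt(-15 - 14) + 2*2*(18 + 2))*28 = (sqrt(-29) + 2*2*20)*28 = (I*sqrt(29) + 80)*28 = (80 + I*sqrt(29))*28 = 2240 + 28*I*sqrt(29)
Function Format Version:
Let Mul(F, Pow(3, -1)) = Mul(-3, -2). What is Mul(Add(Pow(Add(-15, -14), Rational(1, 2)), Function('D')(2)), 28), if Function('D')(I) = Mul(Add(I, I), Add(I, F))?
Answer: Add(2240, Mul(28, I, Pow(29, Rational(1, 2)))) ≈ Add(2240.0, Mul(150.78, I))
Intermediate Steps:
F = 18 (F = Mul(3, Mul(-3, -2)) = Mul(3, 6) = 18)
Function('D')(I) = Mul(2, I, Add(18, I)) (Function('D')(I) = Mul(Add(I, I), Add(I, 18)) = Mul(Mul(2, I), Add(18, I)) = Mul(2, I, Add(18, I)))
Mul(Add(Pow(Add(-15, -14), Rational(1, 2)), Function('D')(2)), 28) = Mul(Add(Pow(Add(-15, -14), Rational(1, 2)), Mul(2, 2, Add(18, 2))), 28) = Mul(Add(Pow(-29, Rational(1, 2)), Mul(2, 2, 20)), 28) = Mul(Add(Mul(I, Pow(29, Rational(1, 2))), 80), 28) = Mul(Add(80, Mul(I, Pow(29, Rational(1, 2)))), 28) = Add(2240, Mul(28, I, Pow(29, Rational(1, 2))))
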